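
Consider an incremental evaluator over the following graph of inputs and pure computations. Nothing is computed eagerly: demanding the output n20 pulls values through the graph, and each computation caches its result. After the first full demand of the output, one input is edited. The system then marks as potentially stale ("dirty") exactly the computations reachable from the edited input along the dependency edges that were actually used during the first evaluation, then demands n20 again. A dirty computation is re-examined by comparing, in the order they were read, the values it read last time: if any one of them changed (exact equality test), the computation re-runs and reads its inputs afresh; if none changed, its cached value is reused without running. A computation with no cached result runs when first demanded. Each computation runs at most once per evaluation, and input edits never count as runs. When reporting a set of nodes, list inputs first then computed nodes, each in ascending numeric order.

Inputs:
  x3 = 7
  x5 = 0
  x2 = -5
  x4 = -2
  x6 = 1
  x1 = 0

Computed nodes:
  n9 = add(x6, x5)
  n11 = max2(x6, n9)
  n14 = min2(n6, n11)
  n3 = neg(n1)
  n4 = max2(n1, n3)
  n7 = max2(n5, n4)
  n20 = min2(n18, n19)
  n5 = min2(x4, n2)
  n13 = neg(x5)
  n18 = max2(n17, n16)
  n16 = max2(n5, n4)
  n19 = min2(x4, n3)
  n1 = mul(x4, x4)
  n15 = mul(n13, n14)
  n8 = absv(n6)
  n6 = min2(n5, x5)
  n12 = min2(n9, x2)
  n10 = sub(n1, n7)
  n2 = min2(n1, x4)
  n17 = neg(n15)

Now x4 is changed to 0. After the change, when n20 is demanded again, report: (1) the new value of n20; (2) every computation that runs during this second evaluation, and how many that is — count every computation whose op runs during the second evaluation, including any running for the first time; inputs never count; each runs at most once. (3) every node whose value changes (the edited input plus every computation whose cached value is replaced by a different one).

n20 now evaluates to 0.
Run set: n1, n2, n3, n4, n5, n6, n14, n15, n16, n18, n19, n20 (12 run).
Changed values: x4, n1, n2, n3, n4, n5, n6, n14, n16, n18, n19, n20.
The important point: at n17 every value read last time is unchanged, so the dirty flag clears without a run.

Initial pass — values computed on the first demand:
  n1 = mul(-2, -2) = 4
  n2 = min2(4, -2) = -2
  n3 = neg(4) = -4
  n4 = max2(4, -4) = 4
  n5 = min2(-2, -2) = -2
  n6 = min2(-2, 0) = -2
  n9 = add(1, 0) = 1
  n11 = max2(1, 1) = 1
  n13 = neg(0) = 0
  n14 = min2(-2, 1) = -2
  n15 = mul(0, -2) = 0
  n16 = max2(-2, 4) = 4
  n17 = neg(0) = 0
  n18 = max2(0, 4) = 4
  n19 = min2(-2, -4) = -4
  n20 = min2(4, -4) = -4

Second demand — change propagation:
  n1: re-runs because x4 -2->0; x4 -2->0; new result 0.
  n2: re-runs because n1 4->0; x4 -2->0; new result 0.
  n3: re-runs because n1 4->0; new result 0.
  n4: re-runs because n1 4->0; n3 -4->0; new result 0.
  n5: re-runs because x4 -2->0; n2 -2->0; new result 0.
  n6: re-runs because n5 -2->0; new result 0.
  n14: re-runs because n6 -2->0; new result 0.
  n15: re-runs because n14 -2->0; new result 0 (unchanged).
  n16: re-runs because n5 -2->0; n4 4->0; new result 0.
  n17: re-examined; everything it read last time is the same (n15 unchanged) — cache 0 kept, no run.
  n18: re-runs because n16 4->0; new result 0.
  n19: re-runs because x4 -2->0; n3 -4->0; new result 0.
  n20: re-runs because n18 4->0; n19 -4->0; new result 0.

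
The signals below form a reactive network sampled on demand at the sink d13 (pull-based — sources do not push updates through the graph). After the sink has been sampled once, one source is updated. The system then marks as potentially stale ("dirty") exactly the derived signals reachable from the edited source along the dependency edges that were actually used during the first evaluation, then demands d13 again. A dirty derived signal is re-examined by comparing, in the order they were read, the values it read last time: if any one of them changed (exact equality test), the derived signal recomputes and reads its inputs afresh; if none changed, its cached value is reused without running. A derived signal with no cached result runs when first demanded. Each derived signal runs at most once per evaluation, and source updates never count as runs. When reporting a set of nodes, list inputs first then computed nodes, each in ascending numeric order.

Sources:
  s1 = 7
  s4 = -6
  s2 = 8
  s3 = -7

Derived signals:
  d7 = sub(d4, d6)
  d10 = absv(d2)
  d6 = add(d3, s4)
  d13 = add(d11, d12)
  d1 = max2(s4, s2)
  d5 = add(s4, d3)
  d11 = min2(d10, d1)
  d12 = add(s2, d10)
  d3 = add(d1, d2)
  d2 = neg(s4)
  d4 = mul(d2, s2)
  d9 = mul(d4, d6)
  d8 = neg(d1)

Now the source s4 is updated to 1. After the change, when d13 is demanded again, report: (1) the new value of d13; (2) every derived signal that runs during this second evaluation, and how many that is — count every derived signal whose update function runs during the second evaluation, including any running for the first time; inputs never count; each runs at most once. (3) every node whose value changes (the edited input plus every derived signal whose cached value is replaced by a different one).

Initial pass — values computed on the first demand:
  d1 = max2(-6, 8) = 8
  d2 = neg(-6) = 6
  d10 = absv(6) = 6
  d11 = min2(6, 8) = 6
  d12 = add(8, 6) = 14
  d13 = add(6, 14) = 20

Second demand — change propagation:
  d1: re-runs because s4 -6->1; new result 8 (unchanged).
  d2: re-runs because s4 -6->1; new result -1.
  d10: re-runs because d2 6->-1; new result 1.
  d11: re-runs because d10 6->1; new result 1.
  d12: re-runs because d10 6->1; new result 9.
  d13: re-runs because d11 6->1; d12 14->9; new result 10.

d13 now evaluates to 10.
Run set: d1, d2, d10, d11, d12, d13 (6 run).
Changed values: s4, d2, d10, d11, d12, d13.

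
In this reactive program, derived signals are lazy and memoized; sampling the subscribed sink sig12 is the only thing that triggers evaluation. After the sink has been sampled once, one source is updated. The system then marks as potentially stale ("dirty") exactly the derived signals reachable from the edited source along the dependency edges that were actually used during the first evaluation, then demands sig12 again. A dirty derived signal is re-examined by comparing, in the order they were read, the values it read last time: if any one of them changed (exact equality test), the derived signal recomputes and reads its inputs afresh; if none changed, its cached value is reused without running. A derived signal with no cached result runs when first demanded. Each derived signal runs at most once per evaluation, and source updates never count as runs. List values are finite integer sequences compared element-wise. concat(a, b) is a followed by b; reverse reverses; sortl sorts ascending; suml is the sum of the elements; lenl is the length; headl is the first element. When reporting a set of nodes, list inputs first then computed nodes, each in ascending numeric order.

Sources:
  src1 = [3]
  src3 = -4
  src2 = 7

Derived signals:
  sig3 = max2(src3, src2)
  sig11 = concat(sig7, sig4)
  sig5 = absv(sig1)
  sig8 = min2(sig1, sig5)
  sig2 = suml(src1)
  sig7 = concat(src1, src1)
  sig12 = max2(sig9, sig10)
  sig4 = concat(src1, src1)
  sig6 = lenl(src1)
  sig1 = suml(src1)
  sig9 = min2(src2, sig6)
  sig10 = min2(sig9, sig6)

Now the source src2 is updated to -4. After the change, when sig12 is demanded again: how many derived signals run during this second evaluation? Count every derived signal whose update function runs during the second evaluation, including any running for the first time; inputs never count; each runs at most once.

3 derived signals run: sig9, sig10, sig12.

First demand of the output computes:
  sig6 = lenl([3]) = 1
  sig9 = min2(7, 1) = 1
  sig10 = min2(1, 1) = 1
  sig12 = max2(1, 1) = 1

After the edit, cleaning proceeds:
  sig9: a read changed (src2 7->-4) — executes, giving -4.
  sig10: a read changed (sig9 1->-4) — executes, giving -4.
  sig12: a read changed (sig9 1->-4; sig10 1->-4) — executes, giving -4.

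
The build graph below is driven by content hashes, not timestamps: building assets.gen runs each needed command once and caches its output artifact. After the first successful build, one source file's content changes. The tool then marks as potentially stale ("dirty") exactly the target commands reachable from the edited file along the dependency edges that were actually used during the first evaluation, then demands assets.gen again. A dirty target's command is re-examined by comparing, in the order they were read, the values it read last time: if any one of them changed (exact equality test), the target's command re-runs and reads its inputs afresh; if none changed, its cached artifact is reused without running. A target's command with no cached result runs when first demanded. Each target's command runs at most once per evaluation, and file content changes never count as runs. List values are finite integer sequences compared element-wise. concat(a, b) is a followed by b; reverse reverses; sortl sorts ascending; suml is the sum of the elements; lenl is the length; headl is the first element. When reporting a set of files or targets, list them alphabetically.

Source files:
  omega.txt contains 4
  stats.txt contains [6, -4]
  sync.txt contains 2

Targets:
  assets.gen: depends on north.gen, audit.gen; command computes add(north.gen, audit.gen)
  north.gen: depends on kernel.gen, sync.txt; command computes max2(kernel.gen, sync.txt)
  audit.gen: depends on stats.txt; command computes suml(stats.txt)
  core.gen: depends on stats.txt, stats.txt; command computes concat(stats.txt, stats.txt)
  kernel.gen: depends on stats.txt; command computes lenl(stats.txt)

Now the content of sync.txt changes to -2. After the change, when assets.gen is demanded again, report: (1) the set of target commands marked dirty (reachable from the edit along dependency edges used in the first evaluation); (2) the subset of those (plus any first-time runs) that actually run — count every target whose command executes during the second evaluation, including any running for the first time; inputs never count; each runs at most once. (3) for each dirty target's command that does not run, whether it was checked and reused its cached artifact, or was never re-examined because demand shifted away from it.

Dirty set: assets.gen, north.gen.
Run set: north.gen (1 run).
Re-examined without running (cache reused): assets.gen.
The important point: north.gen recomputes to an identical value, and the output ends up unchanged.

Initial pass — values computed on the first demand:
  audit.gen = suml([6, -4]) = 2
  kernel.gen = lenl([6, -4]) = 2
  north.gen = max2(2, 2) = 2
  assets.gen = add(2, 2) = 4

Second demand — change propagation:
  north.gen: re-runs because sync.txt 2->-2; new result 2 (unchanged).
  assets.gen: re-examined; everything it read last time is the same (north.gen unchanged, audit.gen unchanged) — cache 4 kept, no run.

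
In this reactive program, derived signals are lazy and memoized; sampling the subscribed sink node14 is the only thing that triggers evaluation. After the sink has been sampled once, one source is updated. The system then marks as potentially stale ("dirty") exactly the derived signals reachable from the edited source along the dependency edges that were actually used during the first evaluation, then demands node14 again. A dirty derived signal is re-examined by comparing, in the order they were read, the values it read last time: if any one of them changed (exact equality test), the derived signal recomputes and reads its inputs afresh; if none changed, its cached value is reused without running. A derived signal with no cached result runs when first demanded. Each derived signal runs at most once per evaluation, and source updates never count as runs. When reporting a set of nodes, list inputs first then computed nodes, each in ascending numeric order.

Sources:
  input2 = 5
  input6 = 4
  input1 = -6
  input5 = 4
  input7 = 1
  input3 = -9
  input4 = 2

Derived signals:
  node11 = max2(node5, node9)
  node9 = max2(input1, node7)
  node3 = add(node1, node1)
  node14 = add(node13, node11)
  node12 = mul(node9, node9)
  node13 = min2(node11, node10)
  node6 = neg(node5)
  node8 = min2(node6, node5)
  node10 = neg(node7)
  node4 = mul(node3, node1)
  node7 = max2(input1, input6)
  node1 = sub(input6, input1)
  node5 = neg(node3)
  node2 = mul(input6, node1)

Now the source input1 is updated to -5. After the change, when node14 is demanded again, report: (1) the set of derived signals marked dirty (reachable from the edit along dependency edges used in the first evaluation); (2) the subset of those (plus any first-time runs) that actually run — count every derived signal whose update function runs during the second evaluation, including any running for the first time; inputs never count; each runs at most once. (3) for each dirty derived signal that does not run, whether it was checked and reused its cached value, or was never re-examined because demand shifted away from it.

The edit dirties: node1, node3, node5, node7, node9, node10, node11, node13, node14.
6 derived signals run: node1, node3, node5, node7, node9, node11.
Cache hits after checking: node10, node13, node14.
Note where the cutoff bites: node10 is checked, finds nothing changed, and keeps its cache.

First demand of the output computes:
  node1 = sub(4, -6) = 10
  node3 = add(10, 10) = 20
  node5 = neg(20) = -20
  node7 = max2(-6, 4) = 4
  node9 = max2(-6, 4) = 4
  node10 = neg(4) = -4
  node11 = max2(-20, 4) = 4
  node13 = min2(4, -4) = -4
  node14 = add(-4, 4) = 0

After the edit, cleaning proceeds:
  node1: a read changed (input1 -6->-5) — executes, giving 9.
  node3: a read changed (node1 10->9; node1 10->9) — executes, giving 18.
  node5: a read changed (node3 20->18) — executes, giving -18.
  node7: a read changed (input1 -6->-5) — executes, giving 4 — identical to its old value.
  node9: a read changed (input1 -6->-5) — executes, giving 4 — identical to its old value.
  node10: dirty, but its reads are unchanged (node7 unchanged); cached -4 stands.
  node11: a read changed (node5 -20->-18) — executes, giving 4 — identical to its old value.
  node13: dirty, but its reads are unchanged (node11 unchanged, node10 unchanged); cached -4 stands.
  node14: dirty, but its reads are unchanged (node13 unchanged, node11 unchanged); cached 0 stands.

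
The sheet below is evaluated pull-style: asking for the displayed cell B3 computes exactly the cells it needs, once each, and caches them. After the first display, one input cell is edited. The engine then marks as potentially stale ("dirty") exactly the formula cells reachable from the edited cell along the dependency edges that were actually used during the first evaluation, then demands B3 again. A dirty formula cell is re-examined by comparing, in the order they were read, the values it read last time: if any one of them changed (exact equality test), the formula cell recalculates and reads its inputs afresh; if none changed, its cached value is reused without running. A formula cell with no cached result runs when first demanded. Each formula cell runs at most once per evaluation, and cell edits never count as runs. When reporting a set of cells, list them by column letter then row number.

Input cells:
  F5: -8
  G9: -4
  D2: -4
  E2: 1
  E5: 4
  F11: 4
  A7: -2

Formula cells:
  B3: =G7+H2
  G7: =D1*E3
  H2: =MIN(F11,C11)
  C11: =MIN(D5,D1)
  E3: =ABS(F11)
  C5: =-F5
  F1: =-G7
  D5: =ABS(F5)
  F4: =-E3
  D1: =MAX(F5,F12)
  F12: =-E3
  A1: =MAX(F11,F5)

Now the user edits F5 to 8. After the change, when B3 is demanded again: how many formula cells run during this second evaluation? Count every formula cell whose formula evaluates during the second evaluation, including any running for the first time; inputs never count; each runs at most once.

First demand of the output computes:
  D5 = ABS(-8) = 8
  E3 = ABS(4) = 4
  F12 = -(4) = -4
  D1 = MAX(-8, -4) = -4
  C11 = MIN(8, -4) = -4
  G7 = -4 * 4 = -16
  H2 = MIN(4, -4) = -4
  B3 = -16 + -4 = -20

After the edit, cleaning proceeds:
  D1: a read changed (F5 -8->8) — executes, giving 8.
  D5: a read changed (F5 -8->8) — executes, giving 8 — identical to its old value.
  C11: a read changed (D1 -4->8) — executes, giving 8.
  G7: a read changed (D1 -4->8) — executes, giving 32.
  H2: a read changed (C11 -4->8) — executes, giving 4.
  B3: a read changed (G7 -16->32; H2 -4->4) — executes, giving 36.

6 formula cells run: B3, C11, D1, D5, G7, H2.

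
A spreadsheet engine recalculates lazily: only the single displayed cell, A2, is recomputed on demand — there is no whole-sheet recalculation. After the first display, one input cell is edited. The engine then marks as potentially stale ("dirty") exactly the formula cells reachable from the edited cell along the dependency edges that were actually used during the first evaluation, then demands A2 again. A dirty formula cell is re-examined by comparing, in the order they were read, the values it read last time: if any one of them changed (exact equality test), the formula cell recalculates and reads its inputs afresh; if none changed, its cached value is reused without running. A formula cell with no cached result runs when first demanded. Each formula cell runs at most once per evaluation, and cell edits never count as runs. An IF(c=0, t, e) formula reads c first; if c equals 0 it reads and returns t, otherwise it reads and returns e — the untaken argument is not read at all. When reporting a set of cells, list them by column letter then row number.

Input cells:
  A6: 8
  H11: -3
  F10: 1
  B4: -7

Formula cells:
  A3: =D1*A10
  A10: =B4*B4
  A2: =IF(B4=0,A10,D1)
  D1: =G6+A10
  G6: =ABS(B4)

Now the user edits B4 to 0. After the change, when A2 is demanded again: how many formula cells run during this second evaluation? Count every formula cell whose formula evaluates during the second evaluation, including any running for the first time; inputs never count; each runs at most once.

First evaluation (everything demanded from the output):
  A10 = -7 * -7 = 49
  G6 = ABS(-7) = 7
  D1 = 7 + 49 = 56
  A2 = IF(B4=0: B4=-7 -> else branch D1) = 56

Propagation after the edit:
  A10: runs — B4 -7->0; B4 -7->0; result 0.
  G6: marked dirty but never re-examined — demand shifted away from it.
  D1: marked dirty but never re-examined — demand shifted away from it.
  A2: runs — B4 -7->0; result 0.

Key observation: a condition flipped, so demand moved to the other branch — D1, G6 are never re-examined.

Formula cells that run: A2, A10 — 2 in total.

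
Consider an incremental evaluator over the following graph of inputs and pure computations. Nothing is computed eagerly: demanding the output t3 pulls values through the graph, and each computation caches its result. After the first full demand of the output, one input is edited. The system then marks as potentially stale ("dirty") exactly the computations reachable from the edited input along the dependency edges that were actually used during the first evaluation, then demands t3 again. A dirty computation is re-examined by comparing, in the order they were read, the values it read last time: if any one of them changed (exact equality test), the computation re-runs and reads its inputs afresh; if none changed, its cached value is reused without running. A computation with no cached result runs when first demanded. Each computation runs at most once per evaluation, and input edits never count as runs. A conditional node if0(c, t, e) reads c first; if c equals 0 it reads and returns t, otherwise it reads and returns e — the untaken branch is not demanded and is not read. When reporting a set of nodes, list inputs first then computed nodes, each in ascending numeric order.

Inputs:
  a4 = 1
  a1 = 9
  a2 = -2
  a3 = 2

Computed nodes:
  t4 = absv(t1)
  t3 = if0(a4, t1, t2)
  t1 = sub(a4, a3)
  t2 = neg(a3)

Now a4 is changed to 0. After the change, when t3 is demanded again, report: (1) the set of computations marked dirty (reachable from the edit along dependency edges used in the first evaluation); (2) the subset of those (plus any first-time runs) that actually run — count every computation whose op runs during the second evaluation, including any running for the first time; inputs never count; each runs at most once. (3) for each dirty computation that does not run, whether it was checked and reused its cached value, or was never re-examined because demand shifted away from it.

Dirty set: t3.
Run set: t1, t3 (2 run).
All dirty computations ended up running.
The important point: the flipped condition pulls in fresh nodes; t1 runs for the first time.

Initial pass — values computed on the first demand:
  t2 = neg(2) = -2
  t3 = if0(a4=1 -> else branch t2) = -2

Second demand — change propagation:
  t1: newly demanded (no cache) — executes and yields -2.
  t3: re-runs because a4 1->0; new result -2 (unchanged).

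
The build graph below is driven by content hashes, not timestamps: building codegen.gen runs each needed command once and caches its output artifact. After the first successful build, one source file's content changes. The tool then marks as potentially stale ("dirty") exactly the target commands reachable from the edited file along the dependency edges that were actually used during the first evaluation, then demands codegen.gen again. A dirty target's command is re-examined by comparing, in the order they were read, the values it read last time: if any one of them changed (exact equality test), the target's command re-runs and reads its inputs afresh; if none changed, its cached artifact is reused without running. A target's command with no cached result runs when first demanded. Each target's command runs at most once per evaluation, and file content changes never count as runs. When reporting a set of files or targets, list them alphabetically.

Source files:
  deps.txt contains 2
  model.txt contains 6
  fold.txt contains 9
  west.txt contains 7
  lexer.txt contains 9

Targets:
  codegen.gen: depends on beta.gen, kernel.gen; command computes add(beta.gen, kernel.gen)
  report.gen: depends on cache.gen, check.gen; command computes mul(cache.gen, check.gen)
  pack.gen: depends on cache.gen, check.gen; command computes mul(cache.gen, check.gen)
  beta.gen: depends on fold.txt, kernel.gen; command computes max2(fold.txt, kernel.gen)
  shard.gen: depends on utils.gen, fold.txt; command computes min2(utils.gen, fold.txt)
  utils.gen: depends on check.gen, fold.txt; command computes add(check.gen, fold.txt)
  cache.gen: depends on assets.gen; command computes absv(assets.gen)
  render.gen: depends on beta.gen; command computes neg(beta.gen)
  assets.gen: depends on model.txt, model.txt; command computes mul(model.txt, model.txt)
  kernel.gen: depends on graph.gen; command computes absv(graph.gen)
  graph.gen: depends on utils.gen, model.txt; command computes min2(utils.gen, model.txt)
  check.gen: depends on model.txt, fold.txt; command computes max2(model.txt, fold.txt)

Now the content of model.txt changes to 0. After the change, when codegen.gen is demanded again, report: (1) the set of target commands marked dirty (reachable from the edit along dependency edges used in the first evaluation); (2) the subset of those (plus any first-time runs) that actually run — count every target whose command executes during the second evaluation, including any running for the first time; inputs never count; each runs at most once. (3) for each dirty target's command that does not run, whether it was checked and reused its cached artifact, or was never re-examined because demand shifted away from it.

Dirty set: beta.gen, check.gen, codegen.gen, graph.gen, kernel.gen, utils.gen.
Run set: beta.gen, check.gen, codegen.gen, graph.gen, kernel.gen (5 run).
Re-examined without running (cache reused): utils.gen.
The important point: at utils.gen every value read last time is unchanged, so the dirty flag clears without a run.

Initial pass — values computed on the first demand:
  check.gen = max2(6, 9) = 9
  utils.gen = add(9, 9) = 18
  graph.gen = min2(18, 6) = 6
  kernel.gen = absv(6) = 6
  beta.gen = max2(9, 6) = 9
  codegen.gen = add(9, 6) = 15

Second demand — change propagation:
  check.gen: re-runs because model.txt 6->0; new result 9 (unchanged).
  utils.gen: re-examined; everything it read last time is the same (check.gen unchanged, fold.txt unchanged) — cache 18 kept, no run.
  graph.gen: re-runs because model.txt 6->0; new result 0.
  kernel.gen: re-runs because graph.gen 6->0; new result 0.
  beta.gen: re-runs because kernel.gen 6->0; new result 9 (unchanged).
  codegen.gen: re-runs because kernel.gen 6->0; new result 9.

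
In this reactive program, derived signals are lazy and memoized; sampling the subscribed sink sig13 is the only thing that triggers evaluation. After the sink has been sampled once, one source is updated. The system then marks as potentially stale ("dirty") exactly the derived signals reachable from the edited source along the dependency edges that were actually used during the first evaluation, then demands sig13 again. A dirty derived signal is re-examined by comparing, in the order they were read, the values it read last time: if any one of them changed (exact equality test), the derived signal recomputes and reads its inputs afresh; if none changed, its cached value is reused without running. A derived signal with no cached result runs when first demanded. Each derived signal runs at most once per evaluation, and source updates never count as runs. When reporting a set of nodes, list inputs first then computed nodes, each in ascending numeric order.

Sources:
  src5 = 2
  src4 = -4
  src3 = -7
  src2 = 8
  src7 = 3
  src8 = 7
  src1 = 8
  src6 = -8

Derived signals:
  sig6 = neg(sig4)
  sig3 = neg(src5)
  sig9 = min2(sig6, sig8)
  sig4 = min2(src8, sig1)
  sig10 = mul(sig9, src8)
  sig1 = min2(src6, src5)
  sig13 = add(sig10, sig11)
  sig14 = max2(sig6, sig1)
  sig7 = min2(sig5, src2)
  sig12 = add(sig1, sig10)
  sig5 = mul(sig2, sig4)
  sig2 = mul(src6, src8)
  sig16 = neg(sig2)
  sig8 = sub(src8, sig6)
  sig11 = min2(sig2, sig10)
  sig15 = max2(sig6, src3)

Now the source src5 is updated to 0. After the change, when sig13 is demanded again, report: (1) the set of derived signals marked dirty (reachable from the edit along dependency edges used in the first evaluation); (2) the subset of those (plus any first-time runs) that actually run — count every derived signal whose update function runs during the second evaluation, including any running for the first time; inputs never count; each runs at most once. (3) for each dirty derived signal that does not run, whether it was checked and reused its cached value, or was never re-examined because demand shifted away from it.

First demand of the output computes:
  sig1 = min2(-8, 2) = -8
  sig2 = mul(-8, 7) = -56
  sig4 = min2(7, -8) = -8
  sig6 = neg(-8) = 8
  sig8 = sub(7, 8) = -1
  sig9 = min2(8, -1) = -1
  sig10 = mul(-1, 7) = -7
  sig11 = min2(-56, -7) = -56
  sig13 = add(-7, -56) = -63

After the edit, cleaning proceeds:
  sig1: a read changed (src5 2->0) — executes, giving -8 — identical to its old value.
  sig4: dirty, but its reads are unchanged (src8 unchanged, sig1 unchanged); cached -8 stands.
  sig6: dirty, but its reads are unchanged (sig4 unchanged); cached 8 stands.
  sig8: dirty, but its reads are unchanged (src8 unchanged, sig6 unchanged); cached -1 stands.
  sig9: dirty, but its reads are unchanged (sig6 unchanged, sig8 unchanged); cached -1 stands.
  sig10: dirty, but its reads are unchanged (sig9 unchanged, src8 unchanged); cached -7 stands.
  sig11: dirty, but its reads are unchanged (sig2 unchanged, sig10 unchanged); cached -56 stands.
  sig13: dirty, but its reads are unchanged (sig10 unchanged, sig11 unchanged); cached -63 stands.

Note the absorption at sig1: it re-runs yet its value is the same, leaving the output's value untouched.

The edit dirties: sig1, sig4, sig6, sig8, sig9, sig10, sig11, sig13.
1 derived signals run: sig1.
Cache hits after checking: sig4, sig6, sig8, sig9, sig10, sig11, sig13.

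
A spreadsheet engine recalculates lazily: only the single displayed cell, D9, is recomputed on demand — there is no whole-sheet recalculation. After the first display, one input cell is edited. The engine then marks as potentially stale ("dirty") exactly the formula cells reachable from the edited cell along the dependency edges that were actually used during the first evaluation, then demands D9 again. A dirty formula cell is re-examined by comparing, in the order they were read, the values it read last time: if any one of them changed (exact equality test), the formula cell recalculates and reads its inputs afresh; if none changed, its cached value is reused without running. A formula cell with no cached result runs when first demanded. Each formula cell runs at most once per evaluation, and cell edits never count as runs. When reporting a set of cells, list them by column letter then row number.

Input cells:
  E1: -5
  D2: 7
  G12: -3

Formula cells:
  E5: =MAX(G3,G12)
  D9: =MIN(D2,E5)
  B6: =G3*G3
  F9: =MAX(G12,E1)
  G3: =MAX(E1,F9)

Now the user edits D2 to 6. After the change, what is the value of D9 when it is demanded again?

New value of D9: -3.

First evaluation (everything demanded from the output):
  F9 = MAX(-3, -5) = -3
  G3 = MAX(-5, -3) = -3
  E5 = MAX(-3, -3) = -3
  D9 = MIN(7, -3) = -3

Propagation after the edit:
  D9: runs — D2 7->6; result -3 (same value as before).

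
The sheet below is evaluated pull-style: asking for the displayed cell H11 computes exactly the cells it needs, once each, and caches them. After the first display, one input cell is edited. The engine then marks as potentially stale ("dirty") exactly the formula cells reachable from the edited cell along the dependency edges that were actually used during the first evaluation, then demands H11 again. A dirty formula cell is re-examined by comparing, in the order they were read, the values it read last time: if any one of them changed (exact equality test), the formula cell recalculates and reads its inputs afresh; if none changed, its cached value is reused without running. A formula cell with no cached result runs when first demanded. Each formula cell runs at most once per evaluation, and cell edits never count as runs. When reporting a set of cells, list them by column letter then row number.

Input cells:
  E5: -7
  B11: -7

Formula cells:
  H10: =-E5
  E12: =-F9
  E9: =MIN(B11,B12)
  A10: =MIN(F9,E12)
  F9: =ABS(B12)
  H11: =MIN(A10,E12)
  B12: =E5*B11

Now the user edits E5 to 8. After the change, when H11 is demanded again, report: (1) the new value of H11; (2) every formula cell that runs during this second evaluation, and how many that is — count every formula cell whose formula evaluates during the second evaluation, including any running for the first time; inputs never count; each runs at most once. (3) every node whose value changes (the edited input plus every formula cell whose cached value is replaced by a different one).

Demanding H11 again yields -56.
5 formula cells run: A10, B12, E12, F9, H11.
The nodes whose values change: A10, B12, E5, E12, F9, H11.

First demand of the output computes:
  B12 = -7 * -7 = 49
  F9 = ABS(49) = 49
  E12 = -(49) = -49
  A10 = MIN(49, -49) = -49
  H11 = MIN(-49, -49) = -49

After the edit, cleaning proceeds:
  B12: a read changed (E5 -7->8) — executes, giving -56.
  F9: a read changed (B12 49->-56) — executes, giving 56.
  E12: a read changed (F9 49->56) — executes, giving -56.
  A10: a read changed (F9 49->56; E12 -49->-56) — executes, giving -56.
  H11: a read changed (A10 -49->-56; E12 -49->-56) — executes, giving -56.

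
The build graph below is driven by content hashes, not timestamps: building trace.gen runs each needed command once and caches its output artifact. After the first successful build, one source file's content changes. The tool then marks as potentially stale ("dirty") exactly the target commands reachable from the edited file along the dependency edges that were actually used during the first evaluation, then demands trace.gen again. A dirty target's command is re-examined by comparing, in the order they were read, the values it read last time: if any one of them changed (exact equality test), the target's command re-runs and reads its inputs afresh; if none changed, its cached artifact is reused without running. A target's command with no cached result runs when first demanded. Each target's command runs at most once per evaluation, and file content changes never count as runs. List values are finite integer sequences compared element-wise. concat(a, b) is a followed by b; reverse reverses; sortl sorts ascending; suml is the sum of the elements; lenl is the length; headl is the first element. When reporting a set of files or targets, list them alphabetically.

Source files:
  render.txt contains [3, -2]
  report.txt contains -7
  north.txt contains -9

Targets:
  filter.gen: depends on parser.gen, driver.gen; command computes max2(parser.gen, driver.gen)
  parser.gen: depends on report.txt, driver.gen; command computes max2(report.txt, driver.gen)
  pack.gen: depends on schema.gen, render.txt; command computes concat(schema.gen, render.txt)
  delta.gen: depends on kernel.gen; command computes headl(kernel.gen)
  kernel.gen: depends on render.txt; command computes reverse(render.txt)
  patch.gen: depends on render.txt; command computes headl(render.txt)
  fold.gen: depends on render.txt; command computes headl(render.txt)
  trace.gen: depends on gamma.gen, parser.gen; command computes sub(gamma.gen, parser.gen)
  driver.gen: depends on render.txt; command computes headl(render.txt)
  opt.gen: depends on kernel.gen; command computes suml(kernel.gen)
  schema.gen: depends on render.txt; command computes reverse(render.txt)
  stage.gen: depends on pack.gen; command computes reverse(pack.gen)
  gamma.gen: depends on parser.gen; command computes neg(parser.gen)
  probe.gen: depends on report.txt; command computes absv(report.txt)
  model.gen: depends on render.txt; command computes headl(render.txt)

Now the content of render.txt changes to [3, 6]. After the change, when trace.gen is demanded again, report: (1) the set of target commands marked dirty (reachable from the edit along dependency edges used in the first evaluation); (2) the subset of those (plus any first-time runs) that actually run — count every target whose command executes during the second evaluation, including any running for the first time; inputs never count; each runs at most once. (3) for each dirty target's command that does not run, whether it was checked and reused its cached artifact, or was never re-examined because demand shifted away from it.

Dirty set: driver.gen, gamma.gen, parser.gen, trace.gen.
Run set: driver.gen (1 run).
Re-examined without running (cache reused): gamma.gen, parser.gen, trace.gen.
The important point: driver.gen recomputes to an identical value, and the output ends up unchanged.

Initial pass — values computed on the first demand:
  driver.gen = headl([3, -2]) = 3
  parser.gen = max2(-7, 3) = 3
  gamma.gen = neg(3) = -3
  trace.gen = sub(-3, 3) = -6

Second demand — change propagation:
  driver.gen: re-runs because render.txt [3, -2]->[3, 6]; new result 3 (unchanged).
  parser.gen: re-examined; everything it read last time is the same (report.txt unchanged, driver.gen unchanged) — cache 3 kept, no run.
  gamma.gen: re-examined; everything it read last time is the same (parser.gen unchanged) — cache -3 kept, no run.
  trace.gen: re-examined; everything it read last time is the same (gamma.gen unchanged, parser.gen unchanged) — cache -6 kept, no run.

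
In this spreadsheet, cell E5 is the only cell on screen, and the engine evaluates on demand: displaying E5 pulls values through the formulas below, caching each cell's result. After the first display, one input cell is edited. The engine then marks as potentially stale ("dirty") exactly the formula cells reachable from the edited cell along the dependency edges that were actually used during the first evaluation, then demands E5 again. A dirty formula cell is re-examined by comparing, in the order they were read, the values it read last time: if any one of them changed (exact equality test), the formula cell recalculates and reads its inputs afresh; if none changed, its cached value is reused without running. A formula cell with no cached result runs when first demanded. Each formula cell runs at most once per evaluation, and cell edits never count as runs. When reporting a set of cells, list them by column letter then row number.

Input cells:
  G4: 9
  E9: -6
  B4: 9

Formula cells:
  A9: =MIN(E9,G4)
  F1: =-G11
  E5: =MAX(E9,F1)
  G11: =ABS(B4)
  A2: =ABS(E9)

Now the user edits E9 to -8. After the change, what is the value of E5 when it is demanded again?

E5 now evaluates to -8.

Initial pass — values computed on the first demand:
  G11 = ABS(9) = 9
  F1 = -(9) = -9
  E5 = MAX(-6, -9) = -6

Second demand — change propagation:
  E5: re-runs because E9 -6->-8; new result -8.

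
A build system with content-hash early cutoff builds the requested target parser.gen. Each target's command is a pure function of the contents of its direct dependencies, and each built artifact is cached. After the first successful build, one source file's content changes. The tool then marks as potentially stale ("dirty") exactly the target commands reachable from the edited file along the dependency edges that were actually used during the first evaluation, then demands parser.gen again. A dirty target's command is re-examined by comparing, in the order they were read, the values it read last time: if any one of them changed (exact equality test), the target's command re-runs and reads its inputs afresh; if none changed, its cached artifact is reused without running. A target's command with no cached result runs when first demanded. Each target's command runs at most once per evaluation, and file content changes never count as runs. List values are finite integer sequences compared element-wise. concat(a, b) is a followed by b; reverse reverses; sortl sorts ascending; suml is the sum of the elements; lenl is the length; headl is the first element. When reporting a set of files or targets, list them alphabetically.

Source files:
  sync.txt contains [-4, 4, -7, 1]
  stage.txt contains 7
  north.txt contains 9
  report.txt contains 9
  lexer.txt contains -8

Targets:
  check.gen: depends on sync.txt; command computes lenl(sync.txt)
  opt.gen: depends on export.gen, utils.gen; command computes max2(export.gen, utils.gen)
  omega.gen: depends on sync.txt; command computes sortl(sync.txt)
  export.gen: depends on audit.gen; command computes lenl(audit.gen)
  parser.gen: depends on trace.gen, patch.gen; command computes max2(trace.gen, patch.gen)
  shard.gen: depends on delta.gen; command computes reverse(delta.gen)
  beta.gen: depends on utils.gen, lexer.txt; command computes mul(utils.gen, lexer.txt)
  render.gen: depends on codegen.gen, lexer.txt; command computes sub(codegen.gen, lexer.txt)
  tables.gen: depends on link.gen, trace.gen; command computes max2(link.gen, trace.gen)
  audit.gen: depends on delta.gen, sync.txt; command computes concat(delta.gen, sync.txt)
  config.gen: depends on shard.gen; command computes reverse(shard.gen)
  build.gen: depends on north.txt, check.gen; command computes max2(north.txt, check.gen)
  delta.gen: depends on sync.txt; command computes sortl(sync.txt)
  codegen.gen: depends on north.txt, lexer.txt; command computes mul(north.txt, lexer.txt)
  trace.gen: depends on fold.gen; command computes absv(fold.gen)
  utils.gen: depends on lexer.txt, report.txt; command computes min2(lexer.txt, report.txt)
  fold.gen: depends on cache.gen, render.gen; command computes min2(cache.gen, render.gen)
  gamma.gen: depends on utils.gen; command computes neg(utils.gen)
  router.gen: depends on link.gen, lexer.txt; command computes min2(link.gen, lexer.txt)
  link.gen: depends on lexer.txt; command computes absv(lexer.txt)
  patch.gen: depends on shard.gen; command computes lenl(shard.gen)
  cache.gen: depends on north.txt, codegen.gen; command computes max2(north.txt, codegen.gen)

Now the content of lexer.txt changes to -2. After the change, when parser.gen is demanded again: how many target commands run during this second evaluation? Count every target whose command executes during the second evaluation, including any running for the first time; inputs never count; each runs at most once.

First evaluation (everything demanded from the output):
  codegen.gen = mul(9, -8) = -72
  cache.gen = max2(9, -72) = 9
  delta.gen = sortl([-4, 4, -7, 1]) = [-7, -4, 1, 4]
  render.gen = sub(-72, -8) = -64
  fold.gen = min2(9, -64) = -64
  shard.gen = reverse([-7, -4, 1, 4]) = [4, 1, -4, -7]
  patch.gen = lenl([4, 1, -4, -7]) = 4
  trace.gen = absv(-64) = 64
  parser.gen = max2(64, 4) = 64

Propagation after the edit:
  codegen.gen: runs — lexer.txt -8->-2; result -18.
  cache.gen: runs — codegen.gen -72->-18; result 9 (same value as before).
  render.gen: runs — codegen.gen -72->-18; lexer.txt -8->-2; result -16.
  fold.gen: runs — render.gen -64->-16; result -16.
  trace.gen: runs — fold.gen -64->-16; result 16.
  parser.gen: runs — trace.gen 64->16; result 16.

Target commands that run: cache.gen, codegen.gen, fold.gen, parser.gen, render.gen, trace.gen — 6 in total.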